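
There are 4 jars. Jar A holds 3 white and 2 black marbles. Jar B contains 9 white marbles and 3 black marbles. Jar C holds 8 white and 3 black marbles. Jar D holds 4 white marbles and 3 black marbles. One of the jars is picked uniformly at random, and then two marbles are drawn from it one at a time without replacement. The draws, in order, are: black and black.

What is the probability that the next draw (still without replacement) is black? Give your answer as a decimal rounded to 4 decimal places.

0.1143

Compute the likelihood of the observed sequence for each case: P(data | jar A) = (2/5)(1/4) = 1/10; P(data | jar B) = (3/12)(2/11) = 1/22; P(data | jar C) = (3/11)(2/10) = 3/55; P(data | jar D) = (3/7)(2/6) = 1/7.
Multiplying each by its prior: 1/4 · 1/10 = 1/40, 1/4 · 1/22 = 1/88, 1/4 · 3/55 = 3/220, 1/4 · 1/7 = 1/28; these sum to 3/35.
The posterior is then P(jar A | data) = 0.29167, P(jar B | data) = 0.13258, P(jar C | data) = 0.15909, P(jar D | data) = 0.41667.
The predictive probability is P(black next | data) = (0)(0.29167) + (1/10)(0.13258) + (1/9)(0.15909) + (1/5)(0.41667) = 0.11427.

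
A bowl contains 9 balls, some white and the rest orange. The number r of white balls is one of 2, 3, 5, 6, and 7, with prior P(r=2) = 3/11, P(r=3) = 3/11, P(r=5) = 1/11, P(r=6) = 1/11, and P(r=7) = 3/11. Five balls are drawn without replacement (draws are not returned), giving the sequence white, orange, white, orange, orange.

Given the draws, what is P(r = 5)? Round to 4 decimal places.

0.1176

Under each hypothesis, the probability of the observed sequence is: P(data | r = 2) = (2/9)(7/8)(1/7)(6/6)(5/5) = 1/36; P(data | r = 3) = (3/9)(6/8)(2/7)(5/6)(4/5) = 1/21; P(data | r = 5) = (5/9)(4/8)(4/7)(3/6)(2/5) = 2/63; P(data | r = 6) = (6/9)(3/8)(5/7)(2/6)(1/5) = 1/84; P(data | r = 7) = (7/9)(2/8)(6/7)(1/6)(0/5) = 0.
Multiplying each by its prior: 3/11 · 1/36 = 1/132, 3/11 · 1/21 = 1/77, 1/11 · 2/63 = 2/693, 1/11 · 1/84 = 1/924, 3/11 · 0 = 0; these sum to 17/693.
Therefore the posterior P(r = 5 | data) = (2/693) / (17/693) = 2/17.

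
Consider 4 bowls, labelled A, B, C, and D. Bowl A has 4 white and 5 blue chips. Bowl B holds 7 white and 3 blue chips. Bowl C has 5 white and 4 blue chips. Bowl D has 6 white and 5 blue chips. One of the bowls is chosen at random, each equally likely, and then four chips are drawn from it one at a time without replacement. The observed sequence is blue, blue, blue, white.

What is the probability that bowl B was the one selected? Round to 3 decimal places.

0.048

For each hypothesis, P(data | H) works out to: P(data | bowl A) = (5/9)(4/8)(3/7)(4/6) = 0.079365; P(data | bowl B) = (3/10)(2/9)(1/8)(7/7) = 0.0083333; P(data | bowl C) = (4/9)(3/8)(2/7)(5/6) = 0.039683; P(data | bowl D) = (5/11)(4/10)(3/9)(6/8) = 0.045455.
Weighting by the prior gives 1/4 · 0.079365 = 0.019841, 1/4 · 0.0083333 = 0.0020833, 1/4 · 0.039683 = 0.0099206, 1/4 · 0.045455 = 0.011364; summing to 0.043209.
Therefore the posterior P(bowl B | data) = (0.0020833) / (0.043209) = 0.048215.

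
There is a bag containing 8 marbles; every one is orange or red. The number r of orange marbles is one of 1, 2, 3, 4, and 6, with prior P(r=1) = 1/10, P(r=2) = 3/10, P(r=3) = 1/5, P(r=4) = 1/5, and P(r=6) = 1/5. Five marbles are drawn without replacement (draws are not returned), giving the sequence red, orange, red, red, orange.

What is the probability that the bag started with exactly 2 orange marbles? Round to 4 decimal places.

0.3571

The likelihood of the observed sequence under each hypothesis: P(data | r = 1) = (7/8)(1/7)(6/6)(5/5)(0/4) = 0; P(data | r = 2) = (6/8)(2/7)(5/6)(4/5)(1/4) = 1/28; P(data | r = 3) = (5/8)(3/7)(4/6)(3/5)(2/4) = 3/56; P(data | r = 4) = (4/8)(4/7)(3/6)(2/5)(3/4) = 3/70; P(data | r = 6) = (2/8)(6/7)(1/6)(0/5) = 0.
The prior-weighted likelihoods are 1/10 · 0 = 0, 3/10 · 1/28 = 3/280, 1/5 · 3/56 = 3/280, 1/5 · 3/70 = 3/350, 1/5 · 0 = 0; with total 3/100.
So P(r = 2 | data) = (3/280) / (3/100) = 5/14.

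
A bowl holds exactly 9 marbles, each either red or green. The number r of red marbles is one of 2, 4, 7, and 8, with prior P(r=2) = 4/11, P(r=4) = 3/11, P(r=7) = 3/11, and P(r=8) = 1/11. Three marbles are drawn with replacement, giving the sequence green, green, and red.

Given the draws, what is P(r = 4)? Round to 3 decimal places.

Under each hypothesis, the probability of the observed sequence is: P(data | r = 2) = (7/9)(7/9)(2/9) = 0.13443; P(data | r = 4) = (5/9)(5/9)(4/9) = 0.13717; P(data | r = 7) = (2/9)(2/9)(7/9) = 0.038409; P(data | r = 8) = (1/9)(1/9)(8/9) = 0.010974.
Weighting by the prior gives 4/11 · 0.13443 = 0.048884, 3/11 · 0.13717 = 0.037411, 3/11 · 0.038409 = 0.010475, 1/11 · 0.010974 = 0.00099763; summing to 0.097768.
By Bayes' rule, P(r = 4 | data) = (0.037411) / (0.097768) = 0.38265.

0.383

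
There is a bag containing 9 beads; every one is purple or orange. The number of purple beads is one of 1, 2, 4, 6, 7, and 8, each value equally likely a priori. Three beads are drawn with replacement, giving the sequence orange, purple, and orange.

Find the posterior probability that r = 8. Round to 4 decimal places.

0.0227

Under each hypothesis, the probability of the observed sequence is: P(data | r = 1) = (8/9)(1/9)(8/9) = 0.087791; P(data | r = 2) = (7/9)(2/9)(7/9) = 0.13443; P(data | r = 4) = (5/9)(4/9)(5/9) = 0.13717; P(data | r = 6) = (3/9)(6/9)(3/9) = 0.074074; P(data | r = 7) = (2/9)(7/9)(2/9) = 0.038409; P(data | r = 8) = (1/9)(8/9)(1/9) = 0.010974.
Multiplying each by its prior: 1/6 · 0.087791 = 0.014632, 1/6 · 0.13443 = 0.022405, 1/6 · 0.13717 = 0.022862, 1/6 · 0.074074 = 0.012346, 1/6 · 0.038409 = 0.0064015, 1/6 · 0.010974 = 0.001829; with total 0.080476.
By Bayes' rule, P(r = 8 | data) = (0.001829) / (0.080476) = 0.022727.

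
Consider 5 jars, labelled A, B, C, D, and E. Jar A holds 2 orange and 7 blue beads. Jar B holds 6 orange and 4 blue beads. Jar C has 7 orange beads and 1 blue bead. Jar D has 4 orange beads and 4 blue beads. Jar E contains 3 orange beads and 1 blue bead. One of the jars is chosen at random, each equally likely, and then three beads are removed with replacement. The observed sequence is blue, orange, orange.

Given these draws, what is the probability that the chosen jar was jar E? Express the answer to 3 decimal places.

Compute the likelihood of the observed sequence for each case: P(data | jar A) = (7/9)(2/9)(2/9) = 0.038409; P(data | jar B) = (4/10)(6/10)(6/10) = 0.144; P(data | jar C) = (1/8)(7/8)(7/8) = 0.095703; P(data | jar D) = (4/8)(4/8)(4/8) = 0.125; P(data | jar E) = (1/4)(3/4)(3/4) = 0.14062.
The prior-weighted likelihoods are 1/5 · 0.038409 = 0.0076818, 1/5 · 0.144 = 0.0288, 1/5 · 0.095703 = 0.019141, 1/5 · 0.125 = 0.025, 1/5 · 0.14062 = 0.028125; with total 0.10875.
So P(jar E | data) = (0.028125) / (0.10875) = 0.25863.

0.259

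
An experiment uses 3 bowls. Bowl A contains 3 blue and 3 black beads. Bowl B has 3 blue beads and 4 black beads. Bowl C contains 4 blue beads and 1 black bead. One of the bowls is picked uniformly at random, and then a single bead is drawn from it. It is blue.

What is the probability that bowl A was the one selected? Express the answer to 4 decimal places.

0.2893

For each hypothesis, P(data | H) works out to: P(data | bowl A) = (3/6) = 1/2; P(data | bowl B) = (3/7) = 3/7; P(data | bowl C) = (4/5) = 4/5.
Weighting by the prior gives 1/3 · 1/2 = 1/6, 1/3 · 3/7 = 1/7, 1/3 · 4/5 = 4/15; these sum to 121/210.
Therefore the posterior P(bowl A | data) = (1/6) / (121/210) = 35/121.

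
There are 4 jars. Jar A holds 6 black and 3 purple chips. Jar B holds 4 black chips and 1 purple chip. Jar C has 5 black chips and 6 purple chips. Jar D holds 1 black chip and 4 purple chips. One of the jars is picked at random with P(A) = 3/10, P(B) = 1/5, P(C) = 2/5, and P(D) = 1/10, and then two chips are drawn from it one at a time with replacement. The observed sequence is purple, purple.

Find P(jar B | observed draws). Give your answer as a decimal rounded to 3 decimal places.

0.036

The likelihood of the observed sequence under each hypothesis: P(data | jar A) = (3/9)(3/9) = 0.11111; P(data | jar B) = (1/5)(1/5) = 0.04; P(data | jar C) = (6/11)(6/11) = 0.29752; P(data | jar D) = (4/5)(4/5) = 0.64.
Multiplying each by its prior: 3/10 · 0.11111 = 0.033333, 1/5 · 0.04 = 0.008, 2/5 · 0.29752 = 0.11901, 1/10 · 0.64 = 0.064; with total 0.22434.
Hence P(jar B | data) = (0.008) / (0.22434) = 0.03566.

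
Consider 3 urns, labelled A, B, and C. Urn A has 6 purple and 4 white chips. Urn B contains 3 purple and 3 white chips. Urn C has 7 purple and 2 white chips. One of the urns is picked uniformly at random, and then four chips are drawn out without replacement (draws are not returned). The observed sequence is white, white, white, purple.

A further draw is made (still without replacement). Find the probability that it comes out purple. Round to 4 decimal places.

0.9394

Compute the likelihood of the observed sequence for each case: P(data | urn A) = (4/10)(3/9)(2/8)(6/7) = 1/35; P(data | urn B) = (3/6)(2/5)(1/4)(3/3) = 1/20; P(data | urn C) = (2/9)(1/8)(0/7) = 0.
The prior-weighted likelihoods are 1/3 · 1/35 = 1/105, 1/3 · 1/20 = 1/60, 1/3 · 0 = 0; these sum to 11/420.
The posterior is then P(urn A | data) = 4/11, P(urn B | data) = 7/11, P(urn C | data) = 0.
Averaging over the posterior, P(purple next | data) = (5/6)(4/11) + (1)(7/11) = 31/33.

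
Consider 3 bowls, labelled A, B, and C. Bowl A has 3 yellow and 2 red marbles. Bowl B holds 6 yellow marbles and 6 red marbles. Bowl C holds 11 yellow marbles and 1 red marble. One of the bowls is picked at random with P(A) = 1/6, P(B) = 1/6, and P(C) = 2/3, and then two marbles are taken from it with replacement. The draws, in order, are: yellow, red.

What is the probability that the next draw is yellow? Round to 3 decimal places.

0.690

For each hypothesis, P(data | H) works out to: P(data | bowl A) = (3/5)(2/5) = 0.24; P(data | bowl B) = (6/12)(6/12) = 0.25; P(data | bowl C) = (11/12)(1/12) = 0.076389.
The prior-weighted likelihoods are 1/6 · 0.24 = 0.04, 1/6 · 0.25 = 0.041667, 2/3 · 0.076389 = 0.050926; these sum to 0.13259.
Dividing through by the total gives posterior P(bowl A | data) = 0.30168, P(bowl B | data) = 0.31425, P(bowl C | data) = 0.38408.
The predictive probability is P(yellow next | data) = (3/5)(0.30168) + (1/2)(0.31425) + (11/12)(0.38408) = 0.6902.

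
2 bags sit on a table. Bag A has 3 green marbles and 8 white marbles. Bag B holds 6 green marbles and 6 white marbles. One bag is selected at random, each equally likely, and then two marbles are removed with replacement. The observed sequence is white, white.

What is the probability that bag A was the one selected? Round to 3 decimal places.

0.679

Under each hypothesis, the probability of the observed sequence is: P(data | bag A) = (8/11)(8/11) = 64/121; P(data | bag B) = (6/12)(6/12) = 1/4.
The prior-weighted likelihoods are 1/2 · 64/121 = 32/121, 1/2 · 1/4 = 1/8; with total 377/968.
Hence P(bag A | data) = (32/121) / (377/968) = 256/377.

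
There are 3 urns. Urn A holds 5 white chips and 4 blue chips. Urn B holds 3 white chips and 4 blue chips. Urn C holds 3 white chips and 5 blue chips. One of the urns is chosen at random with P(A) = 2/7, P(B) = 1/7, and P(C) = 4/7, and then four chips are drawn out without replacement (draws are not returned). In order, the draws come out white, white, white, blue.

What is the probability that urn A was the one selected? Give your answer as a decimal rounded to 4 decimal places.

Under each hypothesis, the probability of the observed sequence is: P(data | urn A) = (5/9)(4/8)(3/7)(4/6) = 0.079365; P(data | urn B) = (3/7)(2/6)(1/5)(4/4) = 0.028571; P(data | urn C) = (3/8)(2/7)(1/6)(5/5) = 0.017857.
Weighting by the prior gives 2/7 · 0.079365 = 0.022676, 1/7 · 0.028571 = 0.0040816, 4/7 · 0.017857 = 0.010204; these sum to 0.036961.
So P(urn A | data) = (0.022676) / (0.036961) = 0.6135.

0.6135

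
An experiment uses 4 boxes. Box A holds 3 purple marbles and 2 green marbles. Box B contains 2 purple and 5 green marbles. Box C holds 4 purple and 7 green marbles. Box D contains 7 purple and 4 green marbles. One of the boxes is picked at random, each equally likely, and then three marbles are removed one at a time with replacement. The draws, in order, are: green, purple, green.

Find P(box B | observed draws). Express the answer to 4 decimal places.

Compute the likelihood of the observed sequence for each case: P(data | box A) = (2/5)(3/5)(2/5) = 0.096; P(data | box B) = (5/7)(2/7)(5/7) = 0.14577; P(data | box C) = (7/11)(4/11)(7/11) = 0.14726; P(data | box D) = (4/11)(7/11)(4/11) = 0.084147.
The prior-weighted likelihoods are 1/4 · 0.096 = 0.024, 1/4 · 0.14577 = 0.036443, 1/4 · 0.14726 = 0.036814, 1/4 · 0.084147 = 0.021037; these sum to 0.11829.
So P(box B | data) = (0.036443) / (0.11829) = 0.30807.

0.3081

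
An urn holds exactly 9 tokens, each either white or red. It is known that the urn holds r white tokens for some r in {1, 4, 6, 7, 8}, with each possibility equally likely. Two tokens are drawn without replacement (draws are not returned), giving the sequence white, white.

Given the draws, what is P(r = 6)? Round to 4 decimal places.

The likelihood of the observed sequence under each hypothesis: P(data | r = 1) = (1/9)(0/8) = 0; P(data | r = 4) = (4/9)(3/8) = 1/6; P(data | r = 6) = (6/9)(5/8) = 5/12; P(data | r = 7) = (7/9)(6/8) = 7/12; P(data | r = 8) = (8/9)(7/8) = 7/9.
Weighting by the prior gives 1/5 · 0 = 0, 1/5 · 1/6 = 1/30, 1/5 · 5/12 = 1/12, 1/5 · 7/12 = 7/60, 1/5 · 7/9 = 7/45; these sum to 7/18.
Therefore the posterior P(r = 6 | data) = (1/12) / (7/18) = 3/14.

0.2143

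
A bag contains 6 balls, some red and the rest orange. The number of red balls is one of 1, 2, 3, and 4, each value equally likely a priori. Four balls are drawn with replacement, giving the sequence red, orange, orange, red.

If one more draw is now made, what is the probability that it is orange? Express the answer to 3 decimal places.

0.536

Under each hypothesis, the probability of the observed sequence is: P(data | r = 1) = (1/6)(5/6)(5/6)(1/6) = 0.01929; P(data | r = 2) = (2/6)(4/6)(4/6)(2/6) = 0.049383; P(data | r = 3) = (3/6)(3/6)(3/6)(3/6) = 0.0625; P(data | r = 4) = (4/6)(2/6)(2/6)(4/6) = 0.049383.
The prior-weighted likelihoods are 1/4 · 0.01929 = 0.0048225, 1/4 · 0.049383 = 0.012346, 1/4 · 0.0625 = 0.015625, 1/4 · 0.049383 = 0.012346; with total 0.045139.
Dividing through by the total gives posterior P(r = 1 | data) = 0.10684, P(r = 2 | data) = 0.2735, P(r = 3 | data) = 0.34615, P(r = 4 | data) = 0.2735.
So P(orange next | data) = Σ P(orange next | H) P(H | data) = (5/6)(0.10684) + (2/3)(0.2735) + (1/2)(0.34615) + (1/3)(0.2735) = 0.53561.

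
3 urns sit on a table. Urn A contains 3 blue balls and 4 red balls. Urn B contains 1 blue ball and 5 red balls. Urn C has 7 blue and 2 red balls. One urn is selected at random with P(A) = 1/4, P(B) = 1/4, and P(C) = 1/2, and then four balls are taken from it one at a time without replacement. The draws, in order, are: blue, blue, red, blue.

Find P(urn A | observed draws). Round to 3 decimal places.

0.093

The likelihood of the observed sequence under each hypothesis: P(data | urn A) = (3/7)(2/6)(4/5)(1/4) = 0.028571; P(data | urn B) = (1/6)(0/5) = 0; P(data | urn C) = (7/9)(6/8)(2/7)(5/6) = 0.13889.
The prior-weighted likelihoods are 1/4 · 0.028571 = 0.0071429, 1/4 · 0 = 0, 1/2 · 0.13889 = 0.069444; these sum to 0.076587.
By Bayes' rule, P(urn A | data) = (0.0071429) / (0.076587) = 0.093264.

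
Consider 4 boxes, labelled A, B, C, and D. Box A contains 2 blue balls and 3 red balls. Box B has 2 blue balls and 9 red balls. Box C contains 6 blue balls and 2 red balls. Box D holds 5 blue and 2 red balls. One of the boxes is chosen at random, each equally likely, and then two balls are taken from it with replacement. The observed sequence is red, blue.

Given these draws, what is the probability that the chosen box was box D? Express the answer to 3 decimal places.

The likelihood of the observed sequence under each hypothesis: P(data | box A) = (3/5)(2/5) = 0.24; P(data | box B) = (9/11)(2/11) = 0.14876; P(data | box C) = (2/8)(6/8) = 0.1875; P(data | box D) = (2/7)(5/7) = 0.20408.
The prior-weighted likelihoods are 1/4 · 0.24 = 0.06, 1/4 · 0.14876 = 0.03719, 1/4 · 0.1875 = 0.046875, 1/4 · 0.20408 = 0.05102; summing to 0.19509.
Hence P(box D | data) = (0.05102) / (0.19509) = 0.26153.

0.262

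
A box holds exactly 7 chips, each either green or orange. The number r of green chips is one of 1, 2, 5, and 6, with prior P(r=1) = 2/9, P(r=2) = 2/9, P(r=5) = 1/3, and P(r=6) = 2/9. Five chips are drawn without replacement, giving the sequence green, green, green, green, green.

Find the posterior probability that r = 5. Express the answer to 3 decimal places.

0.200

Compute the likelihood of the observed sequence for each case: P(data | r = 1) = (1/7)(0/6) = 0; P(data | r = 2) = (2/7)(1/6)(0/5) = 0; P(data | r = 5) = (5/7)(4/6)(3/5)(2/4)(1/3) = 1/21; P(data | r = 6) = (6/7)(5/6)(4/5)(3/4)(2/3) = 2/7.
Weighting by the prior gives 2/9 · 0 = 0, 2/9 · 0 = 0, 1/3 · 1/21 = 1/63, 2/9 · 2/7 = 4/63; summing to 5/63.
So P(r = 5 | data) = (1/63) / (5/63) = 1/5.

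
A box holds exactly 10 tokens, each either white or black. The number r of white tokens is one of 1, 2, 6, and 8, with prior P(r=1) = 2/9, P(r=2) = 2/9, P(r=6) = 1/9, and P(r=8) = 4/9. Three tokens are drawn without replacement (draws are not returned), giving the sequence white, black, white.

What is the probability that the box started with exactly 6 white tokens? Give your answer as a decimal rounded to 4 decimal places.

The likelihood of the observed sequence under each hypothesis: P(data | r = 1) = (1/10)(9/9)(0/8) = 0; P(data | r = 2) = (2/10)(8/9)(1/8) = 1/45; P(data | r = 6) = (6/10)(4/9)(5/8) = 1/6; P(data | r = 8) = (8/10)(2/9)(7/8) = 7/45.
Weighting by the prior gives 2/9 · 0 = 0, 2/9 · 1/45 = 2/405, 1/9 · 1/6 = 1/54, 4/9 · 7/45 = 28/405; summing to 5/54.
So P(r = 6 | data) = (1/54) / (5/54) = 1/5.

0.2000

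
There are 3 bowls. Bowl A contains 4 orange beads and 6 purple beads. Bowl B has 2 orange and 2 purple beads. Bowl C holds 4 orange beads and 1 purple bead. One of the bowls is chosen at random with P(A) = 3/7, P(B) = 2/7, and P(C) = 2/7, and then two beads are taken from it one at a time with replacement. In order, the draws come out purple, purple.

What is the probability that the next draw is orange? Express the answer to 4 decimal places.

0.4494

For each hypothesis, P(data | H) works out to: P(data | bowl A) = (6/10)(6/10) = 9/25; P(data | bowl B) = (2/4)(2/4) = 1/4; P(data | bowl C) = (1/5)(1/5) = 1/25.
Weighting by the prior gives 3/7 · 9/25 = 27/175, 2/7 · 1/4 = 1/14, 2/7 · 1/25 = 2/175; summing to 83/350.
The posterior is then P(bowl A | data) = 54/83, P(bowl B | data) = 25/83, P(bowl C | data) = 4/83.
Averaging over the posterior, P(orange next | data) = (2/5)(54/83) + (1/2)(25/83) + (4/5)(4/83) = 373/830.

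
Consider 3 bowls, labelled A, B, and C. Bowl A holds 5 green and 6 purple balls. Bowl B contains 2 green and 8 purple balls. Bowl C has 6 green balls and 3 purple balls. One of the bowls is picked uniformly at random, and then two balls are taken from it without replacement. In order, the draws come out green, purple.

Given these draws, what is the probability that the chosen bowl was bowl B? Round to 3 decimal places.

0.254

For each hypothesis, P(data | H) works out to: P(data | bowl A) = (5/11)(6/10) = 0.27273; P(data | bowl B) = (2/10)(8/9) = 0.17778; P(data | bowl C) = (6/9)(3/8) = 0.25.
Weighting by the prior gives 1/3 · 0.27273 = 0.090909, 1/3 · 0.17778 = 0.059259, 1/3 · 0.25 = 0.083333; with total 0.2335.
So P(bowl B | data) = (0.059259) / (0.2335) = 0.25379.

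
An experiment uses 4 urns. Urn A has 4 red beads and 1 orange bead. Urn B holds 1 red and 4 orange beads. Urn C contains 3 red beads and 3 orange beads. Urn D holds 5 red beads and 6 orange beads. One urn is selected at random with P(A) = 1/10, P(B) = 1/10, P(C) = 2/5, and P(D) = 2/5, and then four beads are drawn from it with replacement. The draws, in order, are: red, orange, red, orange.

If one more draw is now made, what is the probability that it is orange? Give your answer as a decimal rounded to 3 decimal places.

0.520

For each hypothesis, P(data | H) works out to: P(data | urn A) = (4/5)(1/5)(4/5)(1/5) = 0.0256; P(data | urn B) = (1/5)(4/5)(1/5)(4/5) = 0.0256; P(data | urn C) = (3/6)(3/6)(3/6)(3/6) = 0.0625; P(data | urn D) = (5/11)(6/11)(5/11)(6/11) = 0.061471.
Multiplying each by its prior: 1/10 · 0.0256 = 0.00256, 1/10 · 0.0256 = 0.00256, 2/5 · 0.0625 = 0.025, 2/5 · 0.061471 = 0.024588; with total 0.054708.
The posterior is then P(urn A | data) = 0.046793, P(urn B | data) = 0.046793, P(urn C | data) = 0.45697, P(urn D | data) = 0.44945.
Averaging over the posterior, P(orange next | data) = (1/5)(0.046793) + (4/5)(0.046793) + (1/2)(0.45697) + (6/11)(0.44945) = 0.52043.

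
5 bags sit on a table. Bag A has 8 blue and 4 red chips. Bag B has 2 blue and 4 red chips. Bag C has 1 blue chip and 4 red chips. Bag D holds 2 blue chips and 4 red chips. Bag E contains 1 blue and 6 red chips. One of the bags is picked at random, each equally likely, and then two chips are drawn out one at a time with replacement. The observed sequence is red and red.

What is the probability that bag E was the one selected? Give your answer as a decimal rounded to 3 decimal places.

Under each hypothesis, the probability of the observed sequence is: P(data | bag A) = (4/12)(4/12) = 0.11111; P(data | bag B) = (4/6)(4/6) = 0.44444; P(data | bag C) = (4/5)(4/5) = 0.64; P(data | bag D) = (4/6)(4/6) = 0.44444; P(data | bag E) = (6/7)(6/7) = 0.73469.
Weighting by the prior gives 1/5 · 0.11111 = 0.022222, 1/5 · 0.44444 = 0.088889, 1/5 · 0.64 = 0.128, 1/5 · 0.44444 = 0.088889, 1/5 · 0.73469 = 0.14694; with total 0.47494.
Hence P(bag E | data) = (0.14694) / (0.47494) = 0.30938.

0.309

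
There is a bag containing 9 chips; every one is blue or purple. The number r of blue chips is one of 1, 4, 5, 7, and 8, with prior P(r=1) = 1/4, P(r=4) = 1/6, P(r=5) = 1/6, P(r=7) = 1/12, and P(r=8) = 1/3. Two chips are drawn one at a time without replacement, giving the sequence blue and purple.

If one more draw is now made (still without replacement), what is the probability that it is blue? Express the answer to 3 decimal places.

0.560

Compute the likelihood of the observed sequence for each case: P(data | r = 1) = (1/9)(8/8) = 1/9; P(data | r = 4) = (4/9)(5/8) = 5/18; P(data | r = 5) = (5/9)(4/8) = 5/18; P(data | r = 7) = (7/9)(2/8) = 7/36; P(data | r = 8) = (8/9)(1/8) = 1/9.
Multiplying each by its prior: 1/4 · 1/9 = 1/36, 1/6 · 5/18 = 5/108, 1/6 · 5/18 = 5/108, 1/12 · 7/36 = 7/432, 1/3 · 1/9 = 1/27; with total 25/144.
The posterior is then P(r = 1 | data) = 4/25, P(r = 4 | data) = 4/15, P(r = 5 | data) = 4/15, P(r = 7 | data) = 7/75, P(r = 8 | data) = 16/75.
So P(blue next | data) = Σ P(blue next | H) P(H | data) = (0)(4/25) + (3/7)(4/15) + (4/7)(4/15) + (6/7)(7/75) + (1)(16/75) = 14/25.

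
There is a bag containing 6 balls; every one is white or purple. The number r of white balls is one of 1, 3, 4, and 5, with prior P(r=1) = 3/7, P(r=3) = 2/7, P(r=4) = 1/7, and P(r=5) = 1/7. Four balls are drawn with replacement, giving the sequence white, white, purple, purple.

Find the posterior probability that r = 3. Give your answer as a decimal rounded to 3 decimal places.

0.497

Compute the likelihood of the observed sequence for each case: P(data | r = 1) = (1/6)(1/6)(5/6)(5/6) = 0.01929; P(data | r = 3) = (3/6)(3/6)(3/6)(3/6) = 0.0625; P(data | r = 4) = (4/6)(4/6)(2/6)(2/6) = 0.049383; P(data | r = 5) = (5/6)(5/6)(1/6)(1/6) = 0.01929.
Weighting by the prior gives 3/7 · 0.01929 = 0.0082672, 2/7 · 0.0625 = 0.017857, 1/7 · 0.049383 = 0.0070547, 1/7 · 0.01929 = 0.0027557; with total 0.035935.
So P(r = 3 | data) = (0.017857) / (0.035935) = 0.49693.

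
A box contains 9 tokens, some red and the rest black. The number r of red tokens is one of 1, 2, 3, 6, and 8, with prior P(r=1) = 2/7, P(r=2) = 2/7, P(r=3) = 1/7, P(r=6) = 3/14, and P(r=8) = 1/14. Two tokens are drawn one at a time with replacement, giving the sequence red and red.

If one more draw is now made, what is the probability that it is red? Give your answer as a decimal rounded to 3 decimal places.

Under each hypothesis, the probability of the observed sequence is: P(data | r = 1) = (1/9)(1/9) = 1/81; P(data | r = 2) = (2/9)(2/9) = 4/81; P(data | r = 3) = (3/9)(3/9) = 1/9; P(data | r = 6) = (6/9)(6/9) = 4/9; P(data | r = 8) = (8/9)(8/9) = 64/81.
The prior-weighted likelihoods are 2/7 · 1/81 = 2/567, 2/7 · 4/81 = 8/567, 1/7 · 1/9 = 1/63, 3/14 · 4/9 = 2/21, 1/14 · 64/81 = 32/567; with total 5/27.
Normalising, the posterior is P(r = 1 | data) = 2/105, P(r = 2 | data) = 8/105, P(r = 3 | data) = 3/35, P(r = 6 | data) = 18/35, P(r = 8 | data) = 32/105.
So P(red next | data) = Σ P(red next | H) P(H | data) = (1/9)(2/105) + (2/9)(8/105) + (1/3)(3/35) + (2/3)(18/35) + (8/9)(32/105) = 125/189.

0.661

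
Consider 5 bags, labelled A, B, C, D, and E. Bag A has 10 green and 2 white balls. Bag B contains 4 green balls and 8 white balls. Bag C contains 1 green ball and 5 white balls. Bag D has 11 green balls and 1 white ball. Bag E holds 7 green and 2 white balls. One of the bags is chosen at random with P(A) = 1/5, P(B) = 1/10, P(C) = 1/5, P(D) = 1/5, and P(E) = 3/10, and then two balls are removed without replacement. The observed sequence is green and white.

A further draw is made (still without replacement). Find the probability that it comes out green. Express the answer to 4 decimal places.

0.6214

Compute the likelihood of the observed sequence for each case: P(data | bag A) = (10/12)(2/11) = 5/33; P(data | bag B) = (4/12)(8/11) = 8/33; P(data | bag C) = (1/6)(5/5) = 1/6; P(data | bag D) = (11/12)(1/11) = 1/12; P(data | bag E) = (7/9)(2/8) = 7/36.
The prior-weighted likelihoods are 1/5 · 5/33 = 1/33, 1/10 · 8/33 = 4/165, 1/5 · 1/6 = 1/30, 1/5 · 1/12 = 1/60, 3/10 · 7/36 = 7/120; summing to 43/264.
The posterior is then P(bag A | data) = 0.18605, P(bag B | data) = 0.14884, P(bag C | data) = 0.20465, P(bag D | data) = 0.10233, P(bag E | data) = 0.35814.
Averaging over the posterior, P(green next | data) = (9/10)(0.18605) + (3/10)(0.14884) + (0)(0.20465) + (1)(0.10233) + (6/7)(0.35814) = 0.6214.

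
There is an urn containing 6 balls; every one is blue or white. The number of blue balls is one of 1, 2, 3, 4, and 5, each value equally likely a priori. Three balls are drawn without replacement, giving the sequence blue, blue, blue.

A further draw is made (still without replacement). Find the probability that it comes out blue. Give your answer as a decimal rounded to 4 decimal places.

0.5333

The likelihood of the observed sequence under each hypothesis: P(data | r = 1) = (1/6)(0/5) = 0; P(data | r = 2) = (2/6)(1/5)(0/4) = 0; P(data | r = 3) = (3/6)(2/5)(1/4) = 1/20; P(data | r = 4) = (4/6)(3/5)(2/4) = 1/5; P(data | r = 5) = (5/6)(4/5)(3/4) = 1/2.
Weighting by the prior gives 1/5 · 0 = 0, 1/5 · 0 = 0, 1/5 · 1/20 = 1/100, 1/5 · 1/5 = 1/25, 1/5 · 1/2 = 1/10; these sum to 3/20.
Dividing through by the total gives posterior P(r = 1 | data) = 0, P(r = 2 | data) = 0, P(r = 3 | data) = 1/15, P(r = 4 | data) = 4/15, P(r = 5 | data) = 2/3.
The predictive probability is P(blue next | data) = (0)(1/15) + (1/3)(4/15) + (2/3)(2/3) = 8/15.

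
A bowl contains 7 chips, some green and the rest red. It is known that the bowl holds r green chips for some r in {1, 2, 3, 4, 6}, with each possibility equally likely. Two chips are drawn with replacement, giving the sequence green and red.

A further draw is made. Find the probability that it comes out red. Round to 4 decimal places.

0.5466

Under each hypothesis, the probability of the observed sequence is: P(data | r = 1) = (1/7)(6/7) = 6/49; P(data | r = 2) = (2/7)(5/7) = 10/49; P(data | r = 3) = (3/7)(4/7) = 12/49; P(data | r = 4) = (4/7)(3/7) = 12/49; P(data | r = 6) = (6/7)(1/7) = 6/49.
The prior-weighted likelihoods are 1/5 · 6/49 = 6/245, 1/5 · 10/49 = 2/49, 1/5 · 12/49 = 12/245, 1/5 · 12/49 = 12/245, 1/5 · 6/49 = 6/245; these sum to 46/245.
Normalising, the posterior is P(r = 1 | data) = 3/23, P(r = 2 | data) = 5/23, P(r = 3 | data) = 6/23, P(r = 4 | data) = 6/23, P(r = 6 | data) = 3/23.
So P(red next | data) = Σ P(red next | H) P(H | data) = (6/7)(3/23) + (5/7)(5/23) + (4/7)(6/23) + (3/7)(6/23) + (1/7)(3/23) = 88/161.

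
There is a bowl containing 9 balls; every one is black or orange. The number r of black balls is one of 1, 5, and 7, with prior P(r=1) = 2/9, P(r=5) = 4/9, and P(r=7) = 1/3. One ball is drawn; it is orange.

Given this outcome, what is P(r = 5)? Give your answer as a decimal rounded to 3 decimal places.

The likelihood of this draw under each hypothesis: P(data | r = 1) = (8/9) = 8/9; P(data | r = 5) = (4/9) = 4/9; P(data | r = 7) = (2/9) = 2/9.
Multiplying each by its prior: 2/9 · 8/9 = 16/81, 4/9 · 4/9 = 16/81, 1/3 · 2/9 = 2/27; summing to 38/81.
Hence P(r = 5 | data) = (16/81) / (38/81) = 8/19.

0.421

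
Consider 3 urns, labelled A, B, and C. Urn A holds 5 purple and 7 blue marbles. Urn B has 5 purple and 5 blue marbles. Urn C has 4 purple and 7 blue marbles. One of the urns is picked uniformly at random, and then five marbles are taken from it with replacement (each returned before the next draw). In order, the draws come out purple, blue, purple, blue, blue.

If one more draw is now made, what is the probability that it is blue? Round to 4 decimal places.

0.5753

The likelihood of the observed sequence under each hypothesis: P(data | urn A) = (5/12)(7/12)(5/12)(7/12)(7/12) = 0.034461; P(data | urn B) = (5/10)(5/10)(5/10)(5/10)(5/10) = 0.03125; P(data | urn C) = (4/11)(7/11)(4/11)(7/11)(7/11) = 0.034076.
Weighting by the prior gives 1/3 · 0.034461 = 0.011487, 1/3 · 0.03125 = 0.010417, 1/3 · 0.034076 = 0.011359; with total 0.033262.
The posterior is then P(urn A | data) = 0.34535, P(urn B | data) = 0.31317, P(urn C | data) = 0.34149.
The predictive probability is P(blue next | data) = (7/12)(0.34535) + (1/2)(0.31317) + (7/11)(0.34149) = 0.57535.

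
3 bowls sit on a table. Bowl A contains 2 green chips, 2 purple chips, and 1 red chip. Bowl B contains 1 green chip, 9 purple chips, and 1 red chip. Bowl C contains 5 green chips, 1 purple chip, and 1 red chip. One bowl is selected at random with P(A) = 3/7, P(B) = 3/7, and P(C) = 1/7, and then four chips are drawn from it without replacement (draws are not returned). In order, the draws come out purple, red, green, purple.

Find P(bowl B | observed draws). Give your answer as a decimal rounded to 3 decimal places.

0.214

The likelihood of the observed sequence under each hypothesis: P(data | bowl A) = (2/5)(1/4)(2/3)(1/2) = 1/30; P(data | bowl B) = (9/11)(1/10)(1/9)(8/8) = 1/110; P(data | bowl C) = (1/7)(1/6)(5/5)(0/4) = 0.
Multiplying each by its prior: 3/7 · 1/30 = 1/70, 3/7 · 1/110 = 3/770, 1/7 · 0 = 0; with total 1/55.
Hence P(bowl B | data) = (3/770) / (1/55) = 3/14.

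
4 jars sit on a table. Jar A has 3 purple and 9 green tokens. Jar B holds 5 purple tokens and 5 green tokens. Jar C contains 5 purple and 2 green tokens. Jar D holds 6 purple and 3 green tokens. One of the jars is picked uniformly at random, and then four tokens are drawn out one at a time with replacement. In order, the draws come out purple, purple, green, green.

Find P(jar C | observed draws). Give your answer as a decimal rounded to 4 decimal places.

The likelihood of the observed sequence under each hypothesis: P(data | jar A) = (3/12)(3/12)(9/12)(9/12) = 0.035156; P(data | jar B) = (5/10)(5/10)(5/10)(5/10) = 0.0625; P(data | jar C) = (5/7)(5/7)(2/7)(2/7) = 0.041649; P(data | jar D) = (6/9)(6/9)(3/9)(3/9) = 0.049383.
The prior-weighted likelihoods are 1/4 · 0.035156 = 0.0087891, 1/4 · 0.0625 = 0.015625, 1/4 · 0.041649 = 0.010412, 1/4 · 0.049383 = 0.012346; summing to 0.047172.
By Bayes' rule, P(jar C | data) = (0.010412) / (0.047172) = 0.22073.

0.2207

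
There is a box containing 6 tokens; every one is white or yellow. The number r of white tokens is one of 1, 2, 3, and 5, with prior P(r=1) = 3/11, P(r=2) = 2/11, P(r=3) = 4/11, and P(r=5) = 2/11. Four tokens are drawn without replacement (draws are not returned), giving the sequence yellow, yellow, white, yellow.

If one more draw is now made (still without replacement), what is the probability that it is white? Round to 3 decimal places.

The likelihood of the observed sequence under each hypothesis: P(data | r = 1) = (5/6)(4/5)(1/4)(3/3) = 1/6; P(data | r = 2) = (4/6)(3/5)(2/4)(2/3) = 2/15; P(data | r = 3) = (3/6)(2/5)(3/4)(1/3) = 1/20; P(data | r = 5) = (1/6)(0/5) = 0.
The prior-weighted likelihoods are 3/11 · 1/6 = 1/22, 2/11 · 2/15 = 4/165, 4/11 · 1/20 = 1/55, 2/11 · 0 = 0; with total 29/330.
Normalising, the posterior is P(r = 1 | data) = 15/29, P(r = 2 | data) = 8/29, P(r = 3 | data) = 6/29, P(r = 5 | data) = 0.
Averaging over the posterior, P(white next | data) = (0)(15/29) + (1/2)(8/29) + (1)(6/29) = 10/29.

0.345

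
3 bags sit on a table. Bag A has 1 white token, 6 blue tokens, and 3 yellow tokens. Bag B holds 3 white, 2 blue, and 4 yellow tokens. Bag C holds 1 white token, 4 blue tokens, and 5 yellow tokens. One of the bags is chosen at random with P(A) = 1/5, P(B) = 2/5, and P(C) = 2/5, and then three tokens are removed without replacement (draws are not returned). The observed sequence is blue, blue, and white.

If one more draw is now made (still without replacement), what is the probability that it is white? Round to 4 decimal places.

For each hypothesis, P(data | H) works out to: P(data | bag A) = (6/10)(5/9)(1/8) = 0.041667; P(data | bag B) = (2/9)(1/8)(3/7) = 0.011905; P(data | bag C) = (4/10)(3/9)(1/8) = 0.016667.
Multiplying each by its prior: 1/5 · 0.041667 = 0.0083333, 2/5 · 0.011905 = 0.0047619, 2/5 · 0.016667 = 0.0066667; with total 0.019762.
The posterior is then P(bag A | data) = 0.42169, P(bag B | data) = 0.24096, P(bag C | data) = 0.33735.
Averaging over the posterior, P(white next | data) = (0)(0.42169) + (1/3)(0.24096) + (0)(0.33735) = 0.080321.

0.0803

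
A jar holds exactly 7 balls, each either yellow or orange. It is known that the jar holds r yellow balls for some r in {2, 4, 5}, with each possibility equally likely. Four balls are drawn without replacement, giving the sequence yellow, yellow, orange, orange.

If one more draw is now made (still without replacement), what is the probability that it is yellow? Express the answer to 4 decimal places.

0.5789

For each hypothesis, P(data | H) works out to: P(data | r = 2) = (2/7)(1/6)(5/5)(4/4) = 1/21; P(data | r = 4) = (4/7)(3/6)(3/5)(2/4) = 3/35; P(data | r = 5) = (5/7)(4/6)(2/5)(1/4) = 1/21.
Multiplying each by its prior: 1/3 · 1/21 = 1/63, 1/3 · 3/35 = 1/35, 1/3 · 1/21 = 1/63; these sum to 19/315.
Dividing through by the total gives posterior P(r = 2 | data) = 5/19, P(r = 4 | data) = 9/19, P(r = 5 | data) = 5/19.
Averaging over the posterior, P(yellow next | data) = (0)(5/19) + (2/3)(9/19) + (1)(5/19) = 11/19.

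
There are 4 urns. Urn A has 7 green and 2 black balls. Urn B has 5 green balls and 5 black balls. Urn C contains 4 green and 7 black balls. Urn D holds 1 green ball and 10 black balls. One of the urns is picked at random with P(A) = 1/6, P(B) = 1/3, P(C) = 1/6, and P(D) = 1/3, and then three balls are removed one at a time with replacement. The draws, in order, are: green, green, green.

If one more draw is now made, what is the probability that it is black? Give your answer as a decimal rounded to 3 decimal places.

0.340

Compute the likelihood of the observed sequence for each case: P(data | urn A) = (7/9)(7/9)(7/9) = 0.47051; P(data | urn B) = (5/10)(5/10)(5/10) = 0.125; P(data | urn C) = (4/11)(4/11)(4/11) = 0.048084; P(data | urn D) = (1/11)(1/11)(1/11) = 0.00075131.
Weighting by the prior gives 1/6 · 0.47051 = 0.078418, 1/3 · 0.125 = 0.041667, 1/6 · 0.048084 = 0.008014, 1/3 · 0.00075131 = 0.00025044; these sum to 0.12835.
Dividing through by the total gives posterior P(urn A | data) = 0.61097, P(urn B | data) = 0.32464, P(urn C | data) = 0.062439, P(urn D | data) = 0.0019512.
The predictive probability is P(black next | data) = (2/9)(0.61097) + (1/2)(0.32464) + (7/11)(0.062439) + (10/11)(0.0019512) = 0.3396.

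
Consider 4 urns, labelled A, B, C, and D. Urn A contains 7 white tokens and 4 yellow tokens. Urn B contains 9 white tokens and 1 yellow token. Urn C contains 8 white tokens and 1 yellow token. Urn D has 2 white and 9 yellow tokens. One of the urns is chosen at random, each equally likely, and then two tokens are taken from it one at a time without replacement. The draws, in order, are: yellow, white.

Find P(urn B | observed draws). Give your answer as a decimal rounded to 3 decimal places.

0.159

Compute the likelihood of the observed sequence for each case: P(data | urn A) = (4/11)(7/10) = 0.25455; P(data | urn B) = (1/10)(9/9) = 0.1; P(data | urn C) = (1/9)(8/8) = 0.11111; P(data | urn D) = (9/11)(2/10) = 0.16364.
Weighting by the prior gives 1/4 · 0.25455 = 0.063636, 1/4 · 0.1 = 0.025, 1/4 · 0.11111 = 0.027778, 1/4 · 0.16364 = 0.040909; summing to 0.15732.
By Bayes' rule, P(urn B | data) = (0.025) / (0.15732) = 0.15891.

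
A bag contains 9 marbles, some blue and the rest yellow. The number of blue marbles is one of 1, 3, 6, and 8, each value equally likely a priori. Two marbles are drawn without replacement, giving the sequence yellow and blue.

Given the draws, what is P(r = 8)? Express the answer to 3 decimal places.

0.154

Under each hypothesis, the probability of the observed sequence is: P(data | r = 1) = (8/9)(1/8) = 1/9; P(data | r = 3) = (6/9)(3/8) = 1/4; P(data | r = 6) = (3/9)(6/8) = 1/4; P(data | r = 8) = (1/9)(8/8) = 1/9.
The prior-weighted likelihoods are 1/4 · 1/9 = 1/36, 1/4 · 1/4 = 1/16, 1/4 · 1/4 = 1/16, 1/4 · 1/9 = 1/36; these sum to 13/72.
Therefore the posterior P(r = 8 | data) = (1/36) / (13/72) = 2/13.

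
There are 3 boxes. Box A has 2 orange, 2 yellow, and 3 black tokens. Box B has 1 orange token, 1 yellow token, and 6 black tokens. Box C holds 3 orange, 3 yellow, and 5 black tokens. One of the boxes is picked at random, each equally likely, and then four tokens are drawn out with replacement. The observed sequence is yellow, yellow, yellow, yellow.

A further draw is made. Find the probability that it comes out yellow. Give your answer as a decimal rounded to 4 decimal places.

Under each hypothesis, the probability of the observed sequence is: P(data | box A) = (2/7)(2/7)(2/7)(2/7) = 0.0066639; P(data | box B) = (1/8)(1/8)(1/8)(1/8) = 0.00024414; P(data | box C) = (3/11)(3/11)(3/11)(3/11) = 0.0055324.
Multiplying each by its prior: 1/3 · 0.0066639 = 0.0022213, 1/3 · 0.00024414 = 8.138e-05, 1/3 · 0.0055324 = 0.0018441; summing to 0.0041468.
The posterior is then P(box A | data) = 0.53566, P(box B | data) = 0.019625, P(box C | data) = 0.44471.
Averaging over the posterior, P(yellow next | data) = (2/7)(0.53566) + (1/8)(0.019625) + (3/11)(0.44471) = 0.27678.

0.2768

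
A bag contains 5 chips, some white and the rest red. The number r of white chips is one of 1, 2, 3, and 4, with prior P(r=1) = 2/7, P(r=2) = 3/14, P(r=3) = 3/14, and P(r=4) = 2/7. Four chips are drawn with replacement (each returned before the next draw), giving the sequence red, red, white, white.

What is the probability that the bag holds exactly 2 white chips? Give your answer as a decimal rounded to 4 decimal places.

0.3140

Compute the likelihood of the observed sequence for each case: P(data | r = 1) = (4/5)(4/5)(1/5)(1/5) = 0.0256; P(data | r = 2) = (3/5)(3/5)(2/5)(2/5) = 0.0576; P(data | r = 3) = (2/5)(2/5)(3/5)(3/5) = 0.0576; P(data | r = 4) = (1/5)(1/5)(4/5)(4/5) = 0.0256.
Weighting by the prior gives 2/7 · 0.0256 = 0.0073143, 3/14 · 0.0576 = 0.012343, 3/14 · 0.0576 = 0.012343, 2/7 · 0.0256 = 0.0073143; summing to 0.039314.
So P(r = 2 | data) = (0.012343) / (0.039314) = 0.31395.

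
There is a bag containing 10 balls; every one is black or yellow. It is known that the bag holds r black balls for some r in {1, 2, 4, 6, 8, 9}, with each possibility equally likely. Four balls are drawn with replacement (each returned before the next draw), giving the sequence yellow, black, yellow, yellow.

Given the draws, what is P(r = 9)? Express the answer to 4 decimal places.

The likelihood of the observed sequence under each hypothesis: P(data | r = 1) = (9/10)(1/10)(9/10)(9/10) = 0.0729; P(data | r = 2) = (8/10)(2/10)(8/10)(8/10) = 0.1024; P(data | r = 4) = (6/10)(4/10)(6/10)(6/10) = 0.0864; P(data | r = 6) = (4/10)(6/10)(4/10)(4/10) = 0.0384; P(data | r = 8) = (2/10)(8/10)(2/10)(2/10) = 0.0064; P(data | r = 9) = (1/10)(9/10)(1/10)(1/10) = 0.0009.
Multiplying each by its prior: 1/6 · 0.0729 = 0.01215, 1/6 · 0.1024 = 0.017067, 1/6 · 0.0864 = 0.0144, 1/6 · 0.0384 = 0.0064, 1/6 · 0.0064 = 0.0010667, 1/6 · 0.0009 = 0.00015; summing to 0.051233.
So P(r = 9 | data) = (0.00015) / (0.051233) = 0.0029278.

0.0029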